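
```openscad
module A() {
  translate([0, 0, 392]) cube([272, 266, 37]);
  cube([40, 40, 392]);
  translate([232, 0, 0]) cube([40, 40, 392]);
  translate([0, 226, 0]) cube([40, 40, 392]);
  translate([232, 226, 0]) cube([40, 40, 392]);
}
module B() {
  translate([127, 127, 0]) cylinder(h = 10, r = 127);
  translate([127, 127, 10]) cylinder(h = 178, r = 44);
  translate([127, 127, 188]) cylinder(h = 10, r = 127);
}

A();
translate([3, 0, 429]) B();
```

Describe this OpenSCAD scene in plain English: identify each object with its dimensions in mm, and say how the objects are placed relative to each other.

A is a four-legged stool. The seat is 272×266 mm, 37 mm thick, top at z = 429 mm. It stands on four square legs, each 40×40 mm in cross-section, from z = 0 to the seat underside, each flush with a corner of the seat.

B is a spool: two coaxial disc flanges of radius 127 mm and thickness 10 mm, joined by a core cylinder of radius 44 mm and height 178 mm. The lower flange rests on z = 0 and the three cylinders share a vertical axis.

The spool is on top of the stool.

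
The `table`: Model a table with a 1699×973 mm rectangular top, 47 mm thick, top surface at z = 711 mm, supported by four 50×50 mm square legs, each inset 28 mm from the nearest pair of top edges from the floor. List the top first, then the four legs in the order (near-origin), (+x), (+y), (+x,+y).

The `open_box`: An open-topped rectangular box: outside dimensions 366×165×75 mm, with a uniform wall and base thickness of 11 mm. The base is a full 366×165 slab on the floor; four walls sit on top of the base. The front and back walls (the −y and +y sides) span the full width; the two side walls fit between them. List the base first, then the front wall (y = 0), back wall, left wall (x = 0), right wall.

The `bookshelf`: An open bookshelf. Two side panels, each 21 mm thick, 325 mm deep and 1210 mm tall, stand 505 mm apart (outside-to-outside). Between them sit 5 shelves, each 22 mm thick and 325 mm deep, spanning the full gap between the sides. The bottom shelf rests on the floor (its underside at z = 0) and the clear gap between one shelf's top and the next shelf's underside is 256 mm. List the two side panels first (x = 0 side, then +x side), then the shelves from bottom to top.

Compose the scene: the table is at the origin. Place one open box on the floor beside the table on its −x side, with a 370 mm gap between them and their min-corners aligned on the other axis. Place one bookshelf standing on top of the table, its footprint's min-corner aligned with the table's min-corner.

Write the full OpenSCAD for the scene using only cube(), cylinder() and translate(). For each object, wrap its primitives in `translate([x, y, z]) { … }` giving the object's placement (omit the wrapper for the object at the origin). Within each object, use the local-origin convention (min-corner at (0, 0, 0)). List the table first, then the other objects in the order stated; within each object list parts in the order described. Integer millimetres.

translate([0, 0, 664]) cube([1699, 973, 47]);
translate([28, 28, 0]) cube([50, 50, 664]);
translate([1621, 28, 0]) cube([50, 50, 664]);
translate([28, 895, 0]) cube([50, 50, 664]);
translate([1621, 895, 0]) cube([50, 50, 664]);
translate([-736, 0, 0]) {
  cube([366, 165, 11]);
  translate([0, 0, 11]) cube([366, 11, 64]);
  translate([0, 154, 11]) cube([366, 11, 64]);
  translate([0, 11, 11]) cube([11, 143, 64]);
  translate([355, 11, 11]) cube([11, 143, 64]);
}
translate([0, 0, 711]) {
  cube([21, 325, 1210]);
  translate([484, 0, 0]) cube([21, 325, 1210]);
  translate([21, 0, 0]) cube([463, 325, 22]);
  translate([21, 0, 278]) cube([463, 325, 22]);
  translate([21, 0, 556]) cube([463, 325, 22]);
  translate([21, 0, 834]) cube([463, 325, 22]);
  translate([21, 0, 1112]) cube([463, 325, 22]);
}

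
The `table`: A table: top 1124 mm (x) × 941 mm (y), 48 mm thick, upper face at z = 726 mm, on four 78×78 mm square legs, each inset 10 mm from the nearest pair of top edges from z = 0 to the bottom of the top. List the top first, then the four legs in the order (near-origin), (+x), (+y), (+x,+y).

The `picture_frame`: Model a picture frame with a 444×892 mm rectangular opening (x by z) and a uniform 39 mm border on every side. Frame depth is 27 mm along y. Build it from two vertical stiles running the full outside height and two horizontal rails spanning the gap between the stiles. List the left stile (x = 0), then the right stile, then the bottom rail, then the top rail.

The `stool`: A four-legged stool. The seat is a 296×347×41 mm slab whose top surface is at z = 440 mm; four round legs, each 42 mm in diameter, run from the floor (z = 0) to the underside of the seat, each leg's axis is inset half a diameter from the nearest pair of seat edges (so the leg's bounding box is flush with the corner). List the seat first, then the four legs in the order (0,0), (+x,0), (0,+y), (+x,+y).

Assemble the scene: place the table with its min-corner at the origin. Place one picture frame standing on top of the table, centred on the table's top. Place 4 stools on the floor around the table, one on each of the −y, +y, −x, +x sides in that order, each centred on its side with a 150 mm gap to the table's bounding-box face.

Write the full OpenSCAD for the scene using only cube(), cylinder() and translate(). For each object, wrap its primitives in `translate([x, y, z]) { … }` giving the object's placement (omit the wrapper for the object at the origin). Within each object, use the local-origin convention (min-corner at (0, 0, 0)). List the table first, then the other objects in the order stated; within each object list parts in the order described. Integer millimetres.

translate([0, 0, 678]) cube([1124, 941, 48]);
translate([10, 10, 0]) cube([78, 78, 678]);
translate([1036, 10, 0]) cube([78, 78, 678]);
translate([10, 853, 0]) cube([78, 78, 678]);
translate([1036, 853, 0]) cube([78, 78, 678]);
translate([301, 457, 726]) {
  cube([39, 27, 970]);
  translate([483, 0, 0]) cube([39, 27, 970]);
  translate([39, 0, 0]) cube([444, 27, 39]);
  translate([39, 0, 931]) cube([444, 27, 39]);
}
translate([414, -497, 0]) {
  translate([0, 0, 399]) cube([296, 347, 41]);
  translate([21, 21, 0]) cylinder(h = 399, r = 21);
  translate([275, 21, 0]) cylinder(h = 399, r = 21);
  translate([21, 326, 0]) cylinder(h = 399, r = 21);
  translate([275, 326, 0]) cylinder(h = 399, r = 21);
}
translate([414, 1091, 0]) {
  translate([0, 0, 399]) cube([296, 347, 41]);
  translate([21, 21, 0]) cylinder(h = 399, r = 21);
  translate([275, 21, 0]) cylinder(h = 399, r = 21);
  translate([21, 326, 0]) cylinder(h = 399, r = 21);
  translate([275, 326, 0]) cylinder(h = 399, r = 21);
}
translate([-446, 297, 0]) {
  translate([0, 0, 399]) cube([296, 347, 41]);
  translate([21, 21, 0]) cylinder(h = 399, r = 21);
  translate([275, 21, 0]) cylinder(h = 399, r = 21);
  translate([21, 326, 0]) cylinder(h = 399, r = 21);
  translate([275, 326, 0]) cylinder(h = 399, r = 21);
}
translate([1274, 297, 0]) {
  translate([0, 0, 399]) cube([296, 347, 41]);
  translate([21, 21, 0]) cylinder(h = 399, r = 21);
  translate([275, 21, 0]) cylinder(h = 399, r = 21);
  translate([21, 326, 0]) cylinder(h = 399, r = 21);
  translate([275, 326, 0]) cylinder(h = 399, r = 21);
}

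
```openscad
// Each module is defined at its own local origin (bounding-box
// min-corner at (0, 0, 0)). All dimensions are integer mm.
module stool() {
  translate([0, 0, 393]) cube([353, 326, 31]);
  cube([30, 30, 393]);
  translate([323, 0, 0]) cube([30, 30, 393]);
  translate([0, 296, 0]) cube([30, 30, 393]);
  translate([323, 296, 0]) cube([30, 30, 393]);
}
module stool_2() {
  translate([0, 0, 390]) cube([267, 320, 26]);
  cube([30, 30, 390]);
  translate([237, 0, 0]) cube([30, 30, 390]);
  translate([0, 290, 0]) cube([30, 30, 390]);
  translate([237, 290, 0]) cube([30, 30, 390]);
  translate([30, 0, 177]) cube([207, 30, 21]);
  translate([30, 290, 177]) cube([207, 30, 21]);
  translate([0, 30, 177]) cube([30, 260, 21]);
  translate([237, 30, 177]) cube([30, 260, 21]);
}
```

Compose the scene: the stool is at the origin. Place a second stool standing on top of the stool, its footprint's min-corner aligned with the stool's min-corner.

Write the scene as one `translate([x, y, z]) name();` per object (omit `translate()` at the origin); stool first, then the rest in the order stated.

stool();
translate([0, 0, 424]) stool_2();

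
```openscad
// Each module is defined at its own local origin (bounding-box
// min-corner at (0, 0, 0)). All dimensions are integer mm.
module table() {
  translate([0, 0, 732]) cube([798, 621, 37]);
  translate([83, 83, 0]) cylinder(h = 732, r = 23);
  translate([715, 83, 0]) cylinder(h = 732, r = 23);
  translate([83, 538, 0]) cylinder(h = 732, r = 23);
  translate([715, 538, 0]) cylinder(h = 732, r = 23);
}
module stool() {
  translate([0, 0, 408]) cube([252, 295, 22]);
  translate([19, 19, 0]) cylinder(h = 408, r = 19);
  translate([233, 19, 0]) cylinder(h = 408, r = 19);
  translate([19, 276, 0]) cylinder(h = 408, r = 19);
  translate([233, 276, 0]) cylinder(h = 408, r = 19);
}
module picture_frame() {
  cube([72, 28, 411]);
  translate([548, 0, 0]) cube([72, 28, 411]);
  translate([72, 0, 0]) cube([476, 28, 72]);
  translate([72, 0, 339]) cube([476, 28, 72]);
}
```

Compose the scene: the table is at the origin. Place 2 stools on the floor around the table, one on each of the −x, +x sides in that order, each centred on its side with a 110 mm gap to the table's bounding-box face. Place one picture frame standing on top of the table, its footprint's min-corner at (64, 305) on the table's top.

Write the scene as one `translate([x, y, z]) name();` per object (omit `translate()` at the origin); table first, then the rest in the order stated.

table();
translate([-362, 163, 0]) stool();
translate([908, 163, 0]) stool();
translate([64, 305, 769]) picture_frame();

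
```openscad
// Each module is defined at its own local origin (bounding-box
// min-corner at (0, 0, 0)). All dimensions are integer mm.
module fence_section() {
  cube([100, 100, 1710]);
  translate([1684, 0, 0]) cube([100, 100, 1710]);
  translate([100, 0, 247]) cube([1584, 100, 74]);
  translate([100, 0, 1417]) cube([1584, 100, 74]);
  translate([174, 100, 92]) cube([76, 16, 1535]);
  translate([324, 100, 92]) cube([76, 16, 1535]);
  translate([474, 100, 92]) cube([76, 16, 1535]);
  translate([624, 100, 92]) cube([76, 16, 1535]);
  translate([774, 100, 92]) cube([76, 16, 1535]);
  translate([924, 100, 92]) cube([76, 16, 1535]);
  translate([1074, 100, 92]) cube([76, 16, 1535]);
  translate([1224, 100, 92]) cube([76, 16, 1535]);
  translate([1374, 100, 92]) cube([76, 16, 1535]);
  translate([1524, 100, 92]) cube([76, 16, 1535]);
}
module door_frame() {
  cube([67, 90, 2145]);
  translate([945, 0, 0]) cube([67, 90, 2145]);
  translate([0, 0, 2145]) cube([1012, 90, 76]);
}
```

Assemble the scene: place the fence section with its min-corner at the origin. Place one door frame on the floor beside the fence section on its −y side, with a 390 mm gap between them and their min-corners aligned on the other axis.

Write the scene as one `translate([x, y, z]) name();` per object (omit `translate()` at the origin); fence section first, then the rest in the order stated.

fence_section();
translate([0, -480, 0]) door_frame();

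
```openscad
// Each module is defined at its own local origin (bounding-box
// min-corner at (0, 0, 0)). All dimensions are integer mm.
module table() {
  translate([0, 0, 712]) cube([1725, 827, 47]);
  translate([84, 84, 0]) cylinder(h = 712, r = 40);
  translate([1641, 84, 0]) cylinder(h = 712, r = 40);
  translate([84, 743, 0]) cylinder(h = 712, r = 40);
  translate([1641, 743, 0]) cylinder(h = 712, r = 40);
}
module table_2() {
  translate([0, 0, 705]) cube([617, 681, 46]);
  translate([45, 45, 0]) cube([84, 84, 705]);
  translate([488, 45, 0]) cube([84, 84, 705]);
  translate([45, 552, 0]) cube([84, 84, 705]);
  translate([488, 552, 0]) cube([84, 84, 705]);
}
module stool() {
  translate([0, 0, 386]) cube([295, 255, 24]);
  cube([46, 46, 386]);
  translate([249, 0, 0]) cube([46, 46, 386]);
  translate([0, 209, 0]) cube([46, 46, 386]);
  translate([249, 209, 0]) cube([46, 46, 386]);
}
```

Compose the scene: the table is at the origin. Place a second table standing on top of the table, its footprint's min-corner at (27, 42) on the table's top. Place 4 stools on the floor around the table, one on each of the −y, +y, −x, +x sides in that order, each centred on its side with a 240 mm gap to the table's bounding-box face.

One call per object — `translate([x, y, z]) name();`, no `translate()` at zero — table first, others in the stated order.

table();
translate([27, 42, 759]) table_2();
translate([715, -495, 0]) stool();
translate([715, 1067, 0]) stool();
translate([-535, 286, 0]) stool();
translate([1965, 286, 0]) stool();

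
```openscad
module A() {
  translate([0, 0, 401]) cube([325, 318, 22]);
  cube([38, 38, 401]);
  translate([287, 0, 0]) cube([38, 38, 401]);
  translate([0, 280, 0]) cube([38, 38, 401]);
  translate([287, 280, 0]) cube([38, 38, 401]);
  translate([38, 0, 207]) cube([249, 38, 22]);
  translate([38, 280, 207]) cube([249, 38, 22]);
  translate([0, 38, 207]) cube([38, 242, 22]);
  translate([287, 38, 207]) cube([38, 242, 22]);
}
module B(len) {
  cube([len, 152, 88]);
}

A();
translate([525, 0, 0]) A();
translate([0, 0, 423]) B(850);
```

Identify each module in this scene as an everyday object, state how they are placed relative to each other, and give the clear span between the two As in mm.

Second stool starts at x = 525; first ends at x = 325; clear span = 525 − 325 = 200 mm.

A is a stool. B is a beam. A beam spans the tops of two stools. The clear span between the two stools is 200 mm.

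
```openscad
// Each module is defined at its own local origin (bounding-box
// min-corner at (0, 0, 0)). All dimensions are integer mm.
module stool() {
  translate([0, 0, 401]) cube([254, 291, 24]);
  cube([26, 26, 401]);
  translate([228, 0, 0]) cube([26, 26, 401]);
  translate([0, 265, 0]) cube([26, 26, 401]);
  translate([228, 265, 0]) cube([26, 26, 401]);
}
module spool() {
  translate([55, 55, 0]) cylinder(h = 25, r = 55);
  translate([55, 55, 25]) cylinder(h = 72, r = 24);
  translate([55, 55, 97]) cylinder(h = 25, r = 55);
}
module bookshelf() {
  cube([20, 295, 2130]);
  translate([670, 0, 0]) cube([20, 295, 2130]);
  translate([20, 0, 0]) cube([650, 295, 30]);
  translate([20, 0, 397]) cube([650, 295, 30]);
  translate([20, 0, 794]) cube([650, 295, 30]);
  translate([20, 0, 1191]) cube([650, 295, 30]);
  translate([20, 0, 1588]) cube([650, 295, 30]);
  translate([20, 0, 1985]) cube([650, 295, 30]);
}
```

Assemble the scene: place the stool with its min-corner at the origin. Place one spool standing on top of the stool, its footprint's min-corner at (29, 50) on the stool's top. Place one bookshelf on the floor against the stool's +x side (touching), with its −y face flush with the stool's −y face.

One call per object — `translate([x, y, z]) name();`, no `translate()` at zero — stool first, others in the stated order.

stool();
translate([29, 50, 425]) spool();
translate([254, 0, 0]) bookshelf();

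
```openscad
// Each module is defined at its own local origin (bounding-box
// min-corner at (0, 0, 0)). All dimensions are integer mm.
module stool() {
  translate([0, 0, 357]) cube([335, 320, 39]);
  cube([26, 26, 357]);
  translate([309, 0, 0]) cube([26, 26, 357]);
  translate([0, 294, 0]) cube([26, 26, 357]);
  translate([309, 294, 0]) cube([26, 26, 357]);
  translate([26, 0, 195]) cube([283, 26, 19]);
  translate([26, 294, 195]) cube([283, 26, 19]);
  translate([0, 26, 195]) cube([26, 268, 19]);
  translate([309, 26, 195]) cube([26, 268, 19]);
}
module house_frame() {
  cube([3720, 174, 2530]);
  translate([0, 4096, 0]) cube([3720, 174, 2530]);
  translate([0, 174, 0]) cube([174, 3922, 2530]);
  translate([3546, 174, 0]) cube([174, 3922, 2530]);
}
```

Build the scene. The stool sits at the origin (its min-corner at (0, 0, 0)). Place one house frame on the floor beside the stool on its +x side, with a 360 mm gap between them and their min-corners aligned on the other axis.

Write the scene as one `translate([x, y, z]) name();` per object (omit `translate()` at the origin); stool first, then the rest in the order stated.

stool();
translate([695, 0, 0]) house_frame();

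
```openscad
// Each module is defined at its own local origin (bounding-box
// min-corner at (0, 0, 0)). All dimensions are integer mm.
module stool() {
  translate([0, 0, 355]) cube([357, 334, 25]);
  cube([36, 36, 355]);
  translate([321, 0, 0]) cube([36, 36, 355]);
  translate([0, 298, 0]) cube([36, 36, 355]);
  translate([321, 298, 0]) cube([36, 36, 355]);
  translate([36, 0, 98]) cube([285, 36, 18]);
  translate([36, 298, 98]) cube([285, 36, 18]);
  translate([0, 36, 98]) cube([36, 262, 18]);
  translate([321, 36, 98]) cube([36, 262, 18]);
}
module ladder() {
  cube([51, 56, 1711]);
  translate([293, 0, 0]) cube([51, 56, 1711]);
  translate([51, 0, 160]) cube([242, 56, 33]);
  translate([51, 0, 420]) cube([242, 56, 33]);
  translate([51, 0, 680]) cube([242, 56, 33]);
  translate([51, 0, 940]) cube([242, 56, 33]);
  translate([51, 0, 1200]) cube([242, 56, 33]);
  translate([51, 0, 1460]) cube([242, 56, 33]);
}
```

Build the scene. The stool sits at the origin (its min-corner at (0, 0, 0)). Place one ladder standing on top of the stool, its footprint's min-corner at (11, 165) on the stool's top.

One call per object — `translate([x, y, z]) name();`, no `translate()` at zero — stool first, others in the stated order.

stool();
translate([11, 165, 380]) ladder();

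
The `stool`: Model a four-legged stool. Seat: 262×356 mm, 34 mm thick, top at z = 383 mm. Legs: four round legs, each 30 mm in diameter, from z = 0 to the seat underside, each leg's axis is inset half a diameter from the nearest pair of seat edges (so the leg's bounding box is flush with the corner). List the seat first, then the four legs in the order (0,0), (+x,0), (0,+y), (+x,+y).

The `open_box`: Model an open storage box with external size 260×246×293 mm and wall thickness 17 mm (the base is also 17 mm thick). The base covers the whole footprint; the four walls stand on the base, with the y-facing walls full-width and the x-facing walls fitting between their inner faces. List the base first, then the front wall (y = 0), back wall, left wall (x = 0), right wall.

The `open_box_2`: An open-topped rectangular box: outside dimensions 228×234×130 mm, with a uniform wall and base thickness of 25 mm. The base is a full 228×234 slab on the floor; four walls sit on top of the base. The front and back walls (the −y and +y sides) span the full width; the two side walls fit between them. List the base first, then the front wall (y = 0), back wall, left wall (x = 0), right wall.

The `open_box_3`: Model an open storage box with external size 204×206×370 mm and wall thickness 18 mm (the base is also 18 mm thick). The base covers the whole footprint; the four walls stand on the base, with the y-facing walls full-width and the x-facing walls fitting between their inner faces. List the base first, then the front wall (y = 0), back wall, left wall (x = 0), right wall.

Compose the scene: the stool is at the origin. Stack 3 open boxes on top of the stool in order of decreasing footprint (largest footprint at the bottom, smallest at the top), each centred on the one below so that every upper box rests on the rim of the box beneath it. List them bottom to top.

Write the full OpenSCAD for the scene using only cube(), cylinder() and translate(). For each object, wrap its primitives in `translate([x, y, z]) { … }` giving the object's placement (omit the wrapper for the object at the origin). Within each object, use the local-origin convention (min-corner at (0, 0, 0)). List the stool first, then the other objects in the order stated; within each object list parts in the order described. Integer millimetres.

translate([0, 0, 349]) cube([262, 356, 34]);
translate([15, 15, 0]) cylinder(h = 349, r = 15);
translate([247, 15, 0]) cylinder(h = 349, r = 15);
translate([15, 341, 0]) cylinder(h = 349, r = 15);
translate([247, 341, 0]) cylinder(h = 349, r = 15);
translate([1, 55, 383]) {
  cube([260, 246, 17]);
  translate([0, 0, 17]) cube([260, 17, 276]);
  translate([0, 229, 17]) cube([260, 17, 276]);
  translate([0, 17, 17]) cube([17, 212, 276]);
  translate([243, 17, 17]) cube([17, 212, 276]);
}
translate([17, 61, 676]) {
  cube([228, 234, 25]);
  translate([0, 0, 25]) cube([228, 25, 105]);
  translate([0, 209, 25]) cube([228, 25, 105]);
  translate([0, 25, 25]) cube([25, 184, 105]);
  translate([203, 25, 25]) cube([25, 184, 105]);
}
translate([29, 75, 806]) {
  cube([204, 206, 18]);
  translate([0, 0, 18]) cube([204, 18, 352]);
  translate([0, 188, 18]) cube([204, 18, 352]);
  translate([0, 18, 18]) cube([18, 170, 352]);
  translate([186, 18, 18]) cube([18, 170, 352]);
}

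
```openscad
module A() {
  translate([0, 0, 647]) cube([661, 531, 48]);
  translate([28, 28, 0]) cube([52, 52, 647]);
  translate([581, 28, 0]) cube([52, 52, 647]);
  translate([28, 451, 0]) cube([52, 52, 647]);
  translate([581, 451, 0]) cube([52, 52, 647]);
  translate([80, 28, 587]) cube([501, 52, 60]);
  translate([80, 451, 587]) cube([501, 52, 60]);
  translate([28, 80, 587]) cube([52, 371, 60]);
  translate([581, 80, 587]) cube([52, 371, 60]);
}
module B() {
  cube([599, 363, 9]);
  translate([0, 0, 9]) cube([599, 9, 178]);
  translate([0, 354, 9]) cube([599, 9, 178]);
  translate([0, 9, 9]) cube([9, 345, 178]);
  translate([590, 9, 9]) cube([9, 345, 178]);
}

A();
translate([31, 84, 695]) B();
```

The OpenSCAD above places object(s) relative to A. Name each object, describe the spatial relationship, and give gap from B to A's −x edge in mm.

The open box's min-x is at 31; the table's min-x is 0; gap = 31 mm.

A is a table. B is an open box. The open box is on top of the table, centred. The gap from the open box to the table's −x edge is 31 mm.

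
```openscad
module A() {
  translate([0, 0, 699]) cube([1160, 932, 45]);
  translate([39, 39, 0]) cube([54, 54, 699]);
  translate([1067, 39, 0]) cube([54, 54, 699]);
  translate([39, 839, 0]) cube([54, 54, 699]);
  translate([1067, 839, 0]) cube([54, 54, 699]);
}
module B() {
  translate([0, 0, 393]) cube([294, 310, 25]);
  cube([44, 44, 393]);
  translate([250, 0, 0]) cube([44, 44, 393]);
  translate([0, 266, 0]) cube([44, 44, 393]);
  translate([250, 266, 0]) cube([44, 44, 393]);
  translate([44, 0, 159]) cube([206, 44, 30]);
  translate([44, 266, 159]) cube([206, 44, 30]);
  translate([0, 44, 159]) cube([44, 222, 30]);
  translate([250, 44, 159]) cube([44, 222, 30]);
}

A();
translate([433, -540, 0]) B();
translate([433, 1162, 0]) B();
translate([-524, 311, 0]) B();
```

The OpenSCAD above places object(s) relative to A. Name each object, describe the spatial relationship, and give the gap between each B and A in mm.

Each stool's nearest face is 230 mm from the table's bounding box.

A is a table. B is a stool. Three stools sit around the table at the −y, +y, −x sides. The gap between each stool and the table is 230 mm.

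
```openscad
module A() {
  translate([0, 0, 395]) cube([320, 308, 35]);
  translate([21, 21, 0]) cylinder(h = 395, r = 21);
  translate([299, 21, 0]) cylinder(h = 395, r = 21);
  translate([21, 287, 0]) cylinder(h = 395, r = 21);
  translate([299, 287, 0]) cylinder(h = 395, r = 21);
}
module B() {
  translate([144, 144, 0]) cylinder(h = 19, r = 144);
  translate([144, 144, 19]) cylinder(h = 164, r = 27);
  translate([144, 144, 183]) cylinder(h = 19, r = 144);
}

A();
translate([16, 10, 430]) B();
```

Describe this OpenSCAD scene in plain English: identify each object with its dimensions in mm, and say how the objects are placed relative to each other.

A is a simple wooden stool: a rectangular seat 320 mm (x) by 308 mm (y), 35 mm thick, top face at z = 430 mm, on four round legs, each 42 mm in diameter. The legs rest on z = 0, each leg's axis is inset half a diameter from the nearest pair of seat edges (so the leg's bounding box is flush with the corner).

B is a spool: two coaxial disc flanges of radius 144 mm and thickness 19 mm, joined by a core cylinder of radius 27 mm and height 164 mm. The lower flange rests on z = 0 and the three cylinders share a vertical axis.

The spool is on top of the stool, centred.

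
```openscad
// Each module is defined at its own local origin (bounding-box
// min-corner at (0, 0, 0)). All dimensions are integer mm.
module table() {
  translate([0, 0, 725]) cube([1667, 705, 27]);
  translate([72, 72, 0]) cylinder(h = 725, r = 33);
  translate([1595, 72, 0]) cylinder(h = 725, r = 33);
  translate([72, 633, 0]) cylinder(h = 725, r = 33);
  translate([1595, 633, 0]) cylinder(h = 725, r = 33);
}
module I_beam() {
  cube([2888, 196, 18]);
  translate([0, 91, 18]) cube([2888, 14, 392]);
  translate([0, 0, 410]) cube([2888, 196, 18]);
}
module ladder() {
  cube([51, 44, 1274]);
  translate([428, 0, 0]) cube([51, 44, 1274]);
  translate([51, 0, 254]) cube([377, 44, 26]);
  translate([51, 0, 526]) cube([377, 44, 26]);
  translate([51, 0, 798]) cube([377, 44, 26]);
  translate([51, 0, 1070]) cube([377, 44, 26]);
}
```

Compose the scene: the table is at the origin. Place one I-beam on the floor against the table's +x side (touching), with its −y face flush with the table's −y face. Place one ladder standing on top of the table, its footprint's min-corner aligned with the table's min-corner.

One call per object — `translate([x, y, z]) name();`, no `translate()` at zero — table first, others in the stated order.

table();
translate([1667, 0, 0]) I_beam();
translate([0, 0, 752]) ladder();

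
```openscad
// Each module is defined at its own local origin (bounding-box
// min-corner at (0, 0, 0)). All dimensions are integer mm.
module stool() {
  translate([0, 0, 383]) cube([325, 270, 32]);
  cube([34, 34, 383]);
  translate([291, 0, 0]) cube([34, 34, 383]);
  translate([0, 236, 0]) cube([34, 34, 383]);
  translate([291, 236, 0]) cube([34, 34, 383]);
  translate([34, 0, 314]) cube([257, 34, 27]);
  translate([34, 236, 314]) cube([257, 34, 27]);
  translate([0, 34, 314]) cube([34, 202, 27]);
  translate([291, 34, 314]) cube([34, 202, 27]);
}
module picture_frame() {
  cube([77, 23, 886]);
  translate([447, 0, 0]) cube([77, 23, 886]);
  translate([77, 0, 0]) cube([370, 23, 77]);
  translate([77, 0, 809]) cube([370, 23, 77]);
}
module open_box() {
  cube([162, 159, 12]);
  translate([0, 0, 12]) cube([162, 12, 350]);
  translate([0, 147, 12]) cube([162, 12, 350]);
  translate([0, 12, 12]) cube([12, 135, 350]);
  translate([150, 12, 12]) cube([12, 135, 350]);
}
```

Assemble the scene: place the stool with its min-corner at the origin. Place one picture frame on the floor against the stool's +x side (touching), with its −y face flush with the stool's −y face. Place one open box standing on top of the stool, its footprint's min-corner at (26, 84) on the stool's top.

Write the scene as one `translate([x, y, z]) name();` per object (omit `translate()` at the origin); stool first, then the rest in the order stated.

stool();
translate([325, 0, 0]) picture_frame();
translate([26, 84, 415]) open_box();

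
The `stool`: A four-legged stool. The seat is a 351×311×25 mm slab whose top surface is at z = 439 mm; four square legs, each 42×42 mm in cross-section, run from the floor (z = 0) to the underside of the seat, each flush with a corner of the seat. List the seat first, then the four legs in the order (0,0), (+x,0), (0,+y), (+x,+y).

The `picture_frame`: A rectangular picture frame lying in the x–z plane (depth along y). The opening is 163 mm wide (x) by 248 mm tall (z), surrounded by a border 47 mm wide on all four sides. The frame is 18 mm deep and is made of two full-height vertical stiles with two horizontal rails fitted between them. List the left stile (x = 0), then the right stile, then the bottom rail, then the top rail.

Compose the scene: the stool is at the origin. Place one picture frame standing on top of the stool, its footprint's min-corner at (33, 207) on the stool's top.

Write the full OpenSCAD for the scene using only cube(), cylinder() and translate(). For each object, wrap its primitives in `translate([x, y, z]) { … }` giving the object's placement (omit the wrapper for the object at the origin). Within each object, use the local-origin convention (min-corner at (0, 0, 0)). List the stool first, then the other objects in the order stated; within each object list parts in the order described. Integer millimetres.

translate([0, 0, 414]) cube([351, 311, 25]);
cube([42, 42, 414]);
translate([309, 0, 0]) cube([42, 42, 414]);
translate([0, 269, 0]) cube([42, 42, 414]);
translate([309, 269, 0]) cube([42, 42, 414]);
translate([33, 207, 439]) {
  cube([47, 18, 342]);
  translate([210, 0, 0]) cube([47, 18, 342]);
  translate([47, 0, 0]) cube([163, 18, 47]);
  translate([47, 0, 295]) cube([163, 18, 47]);
}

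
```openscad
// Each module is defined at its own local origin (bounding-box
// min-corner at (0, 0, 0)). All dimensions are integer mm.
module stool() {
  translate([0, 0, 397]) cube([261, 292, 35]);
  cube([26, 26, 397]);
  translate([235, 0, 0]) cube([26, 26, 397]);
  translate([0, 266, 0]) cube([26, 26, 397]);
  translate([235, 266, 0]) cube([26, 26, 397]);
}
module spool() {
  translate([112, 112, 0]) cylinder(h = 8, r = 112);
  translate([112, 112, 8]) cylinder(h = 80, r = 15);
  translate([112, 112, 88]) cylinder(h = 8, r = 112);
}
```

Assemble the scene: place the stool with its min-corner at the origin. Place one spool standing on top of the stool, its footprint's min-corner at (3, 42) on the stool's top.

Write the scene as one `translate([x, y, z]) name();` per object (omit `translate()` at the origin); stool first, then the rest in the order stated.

stool();
translate([3, 42, 432]) spool();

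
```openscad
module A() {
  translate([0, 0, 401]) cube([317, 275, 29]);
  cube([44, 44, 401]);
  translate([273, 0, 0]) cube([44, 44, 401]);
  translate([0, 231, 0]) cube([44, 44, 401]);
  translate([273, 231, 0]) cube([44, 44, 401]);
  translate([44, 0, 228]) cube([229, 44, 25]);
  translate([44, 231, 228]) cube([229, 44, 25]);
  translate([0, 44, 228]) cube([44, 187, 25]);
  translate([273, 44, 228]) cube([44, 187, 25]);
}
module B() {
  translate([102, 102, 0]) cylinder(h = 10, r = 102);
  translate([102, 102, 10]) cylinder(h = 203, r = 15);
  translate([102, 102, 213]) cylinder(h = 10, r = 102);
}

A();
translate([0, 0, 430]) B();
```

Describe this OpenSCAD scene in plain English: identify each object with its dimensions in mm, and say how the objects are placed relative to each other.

A is a four-legged stool. The seat is 317×275 mm, 29 mm thick, top at z = 430 mm. It stands on four square legs, each 44×44 mm in cross-section, from z = 0 to the seat underside, each flush with a corner of the seat. Four stretchers, 44 mm wide and 25 mm tall, connect adjacent legs with their undersides at z = 228 mm, each running between the inner faces of the legs it joins and aligned with the legs' outer faces on the other axis.

B is a spool: two coaxial disc flanges of radius 102 mm and thickness 10 mm, joined by a core cylinder of radius 15 mm and height 203 mm. The lower flange rests on z = 0 and the three cylinders share a vertical axis.

The spool is on top of the stool.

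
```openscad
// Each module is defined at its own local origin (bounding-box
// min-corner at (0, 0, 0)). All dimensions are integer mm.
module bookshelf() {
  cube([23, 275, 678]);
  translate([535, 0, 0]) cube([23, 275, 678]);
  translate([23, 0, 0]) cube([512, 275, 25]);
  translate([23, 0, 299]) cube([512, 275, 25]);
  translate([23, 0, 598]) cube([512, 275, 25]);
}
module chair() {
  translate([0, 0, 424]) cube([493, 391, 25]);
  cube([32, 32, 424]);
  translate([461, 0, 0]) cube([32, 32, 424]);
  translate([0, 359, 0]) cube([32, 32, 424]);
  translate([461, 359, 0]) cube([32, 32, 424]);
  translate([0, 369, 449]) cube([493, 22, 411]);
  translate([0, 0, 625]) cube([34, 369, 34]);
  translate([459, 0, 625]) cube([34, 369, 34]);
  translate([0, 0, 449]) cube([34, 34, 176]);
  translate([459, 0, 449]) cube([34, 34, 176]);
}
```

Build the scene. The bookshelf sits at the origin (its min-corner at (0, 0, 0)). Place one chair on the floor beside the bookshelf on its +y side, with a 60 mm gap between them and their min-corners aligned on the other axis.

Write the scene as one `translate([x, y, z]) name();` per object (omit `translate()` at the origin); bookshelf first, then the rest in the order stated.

bookshelf();
translate([0, 335, 0]) chair();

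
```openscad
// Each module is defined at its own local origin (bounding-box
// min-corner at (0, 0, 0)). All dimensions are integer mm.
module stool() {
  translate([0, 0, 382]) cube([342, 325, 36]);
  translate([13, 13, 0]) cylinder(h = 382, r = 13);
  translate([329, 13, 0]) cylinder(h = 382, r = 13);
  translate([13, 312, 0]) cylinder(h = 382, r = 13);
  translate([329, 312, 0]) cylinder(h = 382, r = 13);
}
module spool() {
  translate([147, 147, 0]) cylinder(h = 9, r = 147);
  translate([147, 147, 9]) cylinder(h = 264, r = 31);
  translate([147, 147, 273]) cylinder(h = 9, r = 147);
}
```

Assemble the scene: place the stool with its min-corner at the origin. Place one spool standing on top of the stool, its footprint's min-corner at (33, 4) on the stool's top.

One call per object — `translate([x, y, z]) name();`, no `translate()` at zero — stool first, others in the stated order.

stool();
translate([33, 4, 418]) spool();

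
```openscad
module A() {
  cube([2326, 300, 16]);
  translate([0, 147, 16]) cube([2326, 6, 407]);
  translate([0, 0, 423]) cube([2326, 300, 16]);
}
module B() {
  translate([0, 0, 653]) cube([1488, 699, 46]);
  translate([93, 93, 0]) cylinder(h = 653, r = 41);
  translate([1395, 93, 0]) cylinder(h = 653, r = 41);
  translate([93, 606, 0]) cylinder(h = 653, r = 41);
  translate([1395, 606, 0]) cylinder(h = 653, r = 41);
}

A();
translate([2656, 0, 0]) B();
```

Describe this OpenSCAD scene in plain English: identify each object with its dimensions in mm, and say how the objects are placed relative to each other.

A is an I-beam lying along x, 2326 mm long. Overall section height 439 mm. Two flanges 300 mm wide (y) and 16 mm thick, one on the floor and one at the top; a web 6 mm thick runs between them, centred on the flange width.

B is a table: top 1488 mm (x) × 699 mm (y), 46 mm thick, upper face at z = 699 mm, on four round legs of 82 mm diameter, each leg's bounding box inset 52 mm from the nearest pair of top edges, running from z = 0 to the bottom of the top.

The table is on the floor beside the I-beam on its +x side.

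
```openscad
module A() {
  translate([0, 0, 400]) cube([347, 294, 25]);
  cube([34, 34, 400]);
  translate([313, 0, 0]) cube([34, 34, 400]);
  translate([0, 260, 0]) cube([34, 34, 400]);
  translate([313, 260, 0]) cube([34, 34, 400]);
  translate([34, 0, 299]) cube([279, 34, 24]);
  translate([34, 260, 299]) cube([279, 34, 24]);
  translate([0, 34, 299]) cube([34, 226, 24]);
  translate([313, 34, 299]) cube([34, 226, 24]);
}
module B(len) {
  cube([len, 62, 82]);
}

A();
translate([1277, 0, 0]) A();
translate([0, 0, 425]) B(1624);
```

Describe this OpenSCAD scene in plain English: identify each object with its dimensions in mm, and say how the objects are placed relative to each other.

A is a four-legged stool. The seat is a 347×294×25 mm slab whose top surface is at z = 425 mm; four square legs, each 34×34 mm in cross-section, run from the floor (z = 0) to the underside of the seat, each flush with a corner of the seat. Four stretchers, 34 mm wide and 24 mm tall, connect adjacent legs with their undersides at z = 299 mm, each running between the inner faces of the legs it joins and aligned with the legs' outer faces on the other axis.

B is a rectangular beam 1624 mm long (x), 62 mm deep (y), 82 mm thick (z).

The beam spans the tops of two stools placed 930 mm apart, resting at z = 425 mm.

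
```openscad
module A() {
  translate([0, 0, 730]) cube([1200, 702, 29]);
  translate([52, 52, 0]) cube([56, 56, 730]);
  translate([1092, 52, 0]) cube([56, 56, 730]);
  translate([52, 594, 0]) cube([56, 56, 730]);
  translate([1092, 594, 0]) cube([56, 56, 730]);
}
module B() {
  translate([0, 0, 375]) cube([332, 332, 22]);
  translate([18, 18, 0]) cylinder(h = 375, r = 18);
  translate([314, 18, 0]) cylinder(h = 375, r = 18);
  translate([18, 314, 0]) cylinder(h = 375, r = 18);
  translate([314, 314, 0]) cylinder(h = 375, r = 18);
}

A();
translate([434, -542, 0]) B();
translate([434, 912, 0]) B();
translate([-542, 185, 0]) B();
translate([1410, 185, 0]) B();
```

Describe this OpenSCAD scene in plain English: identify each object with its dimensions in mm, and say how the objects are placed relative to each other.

A is a table with a 1200×702 mm rectangular top, 29 mm thick, top surface at z = 759 mm, supported by four 56×56 mm square legs, each inset 52 mm from the nearest pair of top edges, running from the floor.

B is a four-legged stool. The seat is a 332×332×22 mm slab whose top surface is at z = 397 mm; four round legs, each 36 mm in diameter, run from the floor (z = 0) to the underside of the seat, each leg's axis is inset half a diameter from the nearest pair of seat edges (so the leg's bounding box is flush with the corner).

Four stools sit around the table at the −y, +y, −x, +x sides.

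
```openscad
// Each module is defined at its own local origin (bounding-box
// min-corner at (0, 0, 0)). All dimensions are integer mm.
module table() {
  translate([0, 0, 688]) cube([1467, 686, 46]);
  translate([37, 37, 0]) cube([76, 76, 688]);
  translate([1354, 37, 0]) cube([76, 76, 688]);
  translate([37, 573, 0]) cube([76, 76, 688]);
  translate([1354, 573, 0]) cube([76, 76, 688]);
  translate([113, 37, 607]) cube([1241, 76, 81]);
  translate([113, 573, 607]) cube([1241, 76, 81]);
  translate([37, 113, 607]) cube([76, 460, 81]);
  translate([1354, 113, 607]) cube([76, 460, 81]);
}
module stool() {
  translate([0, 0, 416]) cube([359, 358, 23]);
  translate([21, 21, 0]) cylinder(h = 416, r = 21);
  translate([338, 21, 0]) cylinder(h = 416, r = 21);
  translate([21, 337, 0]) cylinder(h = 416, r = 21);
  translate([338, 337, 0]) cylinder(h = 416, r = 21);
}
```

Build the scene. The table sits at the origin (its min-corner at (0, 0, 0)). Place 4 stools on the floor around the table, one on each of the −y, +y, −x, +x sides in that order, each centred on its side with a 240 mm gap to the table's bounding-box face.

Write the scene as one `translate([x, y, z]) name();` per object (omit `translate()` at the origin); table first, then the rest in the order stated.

table();
translate([554, -598, 0]) stool();
translate([554, 926, 0]) stool();
translate([-599, 164, 0]) stool();
translate([1707, 164, 0]) stool();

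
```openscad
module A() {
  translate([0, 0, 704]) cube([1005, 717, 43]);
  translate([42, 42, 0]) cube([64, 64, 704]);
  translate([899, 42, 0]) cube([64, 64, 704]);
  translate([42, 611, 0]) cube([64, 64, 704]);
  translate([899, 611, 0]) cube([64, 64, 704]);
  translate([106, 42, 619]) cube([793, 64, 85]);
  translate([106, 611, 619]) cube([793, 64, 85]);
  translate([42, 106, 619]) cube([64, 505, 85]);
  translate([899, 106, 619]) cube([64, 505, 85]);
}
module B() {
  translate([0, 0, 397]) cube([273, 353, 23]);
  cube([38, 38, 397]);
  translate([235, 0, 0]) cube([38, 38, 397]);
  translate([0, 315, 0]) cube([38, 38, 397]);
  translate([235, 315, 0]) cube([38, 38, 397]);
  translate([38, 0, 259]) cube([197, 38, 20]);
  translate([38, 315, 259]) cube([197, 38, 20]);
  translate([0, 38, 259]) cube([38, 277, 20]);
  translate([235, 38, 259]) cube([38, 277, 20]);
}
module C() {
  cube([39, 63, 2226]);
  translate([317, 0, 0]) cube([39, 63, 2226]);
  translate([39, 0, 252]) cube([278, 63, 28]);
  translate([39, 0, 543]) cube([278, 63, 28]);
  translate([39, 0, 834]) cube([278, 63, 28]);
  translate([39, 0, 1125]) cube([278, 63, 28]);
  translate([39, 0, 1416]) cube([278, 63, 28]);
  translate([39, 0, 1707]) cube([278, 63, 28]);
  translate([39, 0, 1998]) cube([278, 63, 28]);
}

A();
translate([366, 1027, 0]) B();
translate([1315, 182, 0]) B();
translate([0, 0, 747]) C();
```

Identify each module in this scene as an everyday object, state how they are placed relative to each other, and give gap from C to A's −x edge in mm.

A is a table. B is a stool. C is a ladder. Two stools sit around the table at the +y, +x sides. The ladder is on top of the table. The gap from the ladder to the table's −x edge is 0 mm.

The ladder's min-x is at 0; the table's min-x is 0; gap = 0 mm.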